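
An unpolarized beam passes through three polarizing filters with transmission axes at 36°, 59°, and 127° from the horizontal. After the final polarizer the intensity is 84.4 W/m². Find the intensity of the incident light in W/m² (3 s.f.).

Unpolarized light through the first polarizer → I₁ = ½ I₀, now polarized at 36°.
I₂ = I₁ cos²(59° − 36°) = 0.5 I₀ · cos²(23°) = 0.4237 I₀.
I₃ = I₂ cos²(127° − 59°) = 0.4237 I₀ · cos²(68°) = 0.05945 I₀.
So 84.4 W/m² = 0.05945 I₀, giving I₀ = 84.4/0.05945 = 1420 W/m².

I₀ ≈ 1420 W/m²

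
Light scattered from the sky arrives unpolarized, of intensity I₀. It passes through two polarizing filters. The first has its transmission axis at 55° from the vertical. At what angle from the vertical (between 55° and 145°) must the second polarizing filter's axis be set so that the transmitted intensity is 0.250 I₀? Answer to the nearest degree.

θ ≈ 100°

Unpolarized light through the first polarizer → I₁ = ½ I₀, now polarized at 55°.
Need I₂/I₀ = 0.25, so cos²(θ − 55°) = 0.25 / 0.5 = 0.5.
θ − 55° = arccos(√0.5) = 45.0°, giving θ ≈ 55 + 45.0 = 100.0°.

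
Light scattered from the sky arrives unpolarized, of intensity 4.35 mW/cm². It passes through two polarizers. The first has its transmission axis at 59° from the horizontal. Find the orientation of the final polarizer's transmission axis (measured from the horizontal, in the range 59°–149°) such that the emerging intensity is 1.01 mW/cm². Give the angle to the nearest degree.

Unpolarized light through the first polarizer → I₁ = ½ I₀, now polarized at 59°.
Target fraction: 1.01 / 4.35 mW/cm² = 0.2322 of I₀.
Need I₂/I₀ = 0.2322, so cos²(θ − 59°) = 0.2322 / 0.5 = 0.4644.
θ − 59° = arccos(√0.4644) = 47.0°, giving θ ≈ 59 + 47.0 = 106.0°.

θ ≈ 106°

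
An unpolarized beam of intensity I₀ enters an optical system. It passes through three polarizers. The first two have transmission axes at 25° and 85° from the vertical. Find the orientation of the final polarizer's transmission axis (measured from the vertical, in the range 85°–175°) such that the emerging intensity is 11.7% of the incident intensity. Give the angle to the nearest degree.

Unpolarized light through the first polarizer → I₁ = ½ I₀, now polarized at 25°.
I₂ = I₁ cos²(85° − 25°) = 0.5 I₀ · cos²(60°) = 0.125 I₀.
Need I₃/I₀ = 0.117, so cos²(θ − 85°) = 0.117 / 0.125 = 0.936.
θ − 85° = arccos(√0.936) = 14.7°, giving θ ≈ 85 + 14.7 = 99.7°.

θ ≈ 100°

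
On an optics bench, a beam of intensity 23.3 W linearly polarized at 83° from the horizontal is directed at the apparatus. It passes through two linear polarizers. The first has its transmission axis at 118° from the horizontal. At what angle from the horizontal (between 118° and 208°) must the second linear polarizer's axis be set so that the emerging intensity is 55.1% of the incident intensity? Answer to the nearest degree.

By Malus's law, I₁ = I₀ cos²(118° − 83°) = I₀ cos²(35°) = 0.671 I₀.
Need I₂/I₀ = 0.551, so cos²(θ − 118°) = 0.551 / 0.671 = 0.8212.
θ − 118° = arccos(√0.8212) = 25.0°, giving θ ≈ 118 + 25.0 = 143.0°.

θ ≈ 143°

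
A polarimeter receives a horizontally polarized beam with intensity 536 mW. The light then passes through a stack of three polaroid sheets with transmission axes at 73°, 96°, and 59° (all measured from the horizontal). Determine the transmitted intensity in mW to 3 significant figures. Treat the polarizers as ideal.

I ≈ 24.8 mW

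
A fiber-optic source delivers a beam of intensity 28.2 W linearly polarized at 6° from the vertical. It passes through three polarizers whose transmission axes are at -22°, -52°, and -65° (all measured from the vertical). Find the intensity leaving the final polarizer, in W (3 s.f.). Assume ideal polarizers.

I ≈ 15.7 W

By Malus's law, I₁ = 28.2 W · cos²(28°) = 21.98 W.
I₂ = I₁ · cos²(30°) = 21.98 · 0.75 = 16.49 W.
I₃ = I₂ · cos²(13°) = 16.49 · 0.9494 = 15.65 W.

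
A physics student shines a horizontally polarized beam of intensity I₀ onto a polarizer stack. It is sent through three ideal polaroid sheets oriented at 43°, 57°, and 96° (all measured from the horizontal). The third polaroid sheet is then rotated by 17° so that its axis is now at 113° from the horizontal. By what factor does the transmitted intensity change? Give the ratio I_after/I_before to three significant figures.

I_new/I_old ≈ 0.518

Before rotation:
By Malus's law, I₁ = I₀ cos²(43° − 0°) = I₀ cos²(43°) = 0.5349 I₀.
I₂ = I₁ cos²(57° − 43°) = 0.5349 I₀ · cos²(14°) = 0.5036 I₀.
I₃ = I₂ cos²(96° − 57°) = 0.5036 I₀ · cos²(39°) = 0.3041 I₀.
After rotation:
I₁ = I₀ cos²(43° − 0°) = I₀ cos²(43°) = 0.5349 I₀.
I₂ = I₁ cos²(57° − 43°) = 0.5349 I₀ · cos²(14°) = 0.5036 I₀.
I₃ = I₂ cos²(113° − 57°) = 0.5036 I₀ · cos²(56°) = 0.1575 I₀.
Ratio = 0.1575 / 0.3041 = 0.5177.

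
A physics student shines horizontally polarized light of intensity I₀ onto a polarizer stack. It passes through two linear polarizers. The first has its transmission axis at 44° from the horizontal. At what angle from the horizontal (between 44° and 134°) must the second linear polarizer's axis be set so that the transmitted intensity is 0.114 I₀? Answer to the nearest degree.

By Malus's law, I₁ = I₀ cos²(44° − 0°) = I₀ cos²(44°) = 0.5174 I₀.
Need I₂/I₀ = 0.114, so cos²(θ − 44°) = 0.114 / 0.5174 = 0.2203.
θ − 44° = arccos(√0.2203) = 62.0°, giving θ ≈ 44 + 62.0 = 106.0°.

θ ≈ 106°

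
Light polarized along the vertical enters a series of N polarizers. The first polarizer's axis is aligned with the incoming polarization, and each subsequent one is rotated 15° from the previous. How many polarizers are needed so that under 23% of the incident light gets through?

First polarizer is aligned with the polarization: full transmission.
Each further stage multiplies by cos²(15°) = 0.933.
After N polarizers: T = 0.933^(N−1). Require T < 0.23 ⇒ N−1 > ln(0.23)/ln(0.933) = 21.20, so N−1 ≥ 22 and N = 23.
Check: N=23 gives T = 0.2175 < 0.23; N=22 gives T = 0.2332.

N = 23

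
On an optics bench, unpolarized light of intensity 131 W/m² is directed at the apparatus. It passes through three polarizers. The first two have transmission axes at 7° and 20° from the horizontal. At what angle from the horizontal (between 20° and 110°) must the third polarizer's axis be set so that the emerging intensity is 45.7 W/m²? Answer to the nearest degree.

θ ≈ 51°

Unpolarized light through the first polarizer → I₁ = ½ I₀, now polarized at 7°.
I₂ = I₁ cos²(20° − 7°) = 0.5 I₀ · cos²(13°) = 0.4747 I₀.
Target fraction: 45.7 / 131 W/m² = 0.3489 of I₀.
Need I₃/I₀ = 0.3489, so cos²(θ − 20°) = 0.3489 / 0.4747 = 0.7349.
θ − 20° = arccos(√0.7349) = 31.0°, giving θ ≈ 20 + 31.0 = 51.0°.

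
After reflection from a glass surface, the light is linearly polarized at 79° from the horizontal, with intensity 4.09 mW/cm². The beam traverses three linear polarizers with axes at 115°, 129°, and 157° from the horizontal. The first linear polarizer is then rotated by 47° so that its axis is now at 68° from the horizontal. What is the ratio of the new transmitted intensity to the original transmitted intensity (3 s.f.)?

I_new/I_old ≈ 0.368

Before rotation:
By Malus's law, I₁ = I₀ cos²(115° − 79°) = I₀ cos²(36°) = 0.6545 I₀.
I₂ = I₁ cos²(129° − 115°) = 0.6545 I₀ · cos²(14°) = 0.6162 I₀.
I₃ = I₂ cos²(157° − 129°) = 0.6162 I₀ · cos²(28°) = 0.4804 I₀.
After rotation:
I₁ = I₀ cos²(68° − 79°) = I₀ cos²(11°) = 0.9636 I₀.
I₂ = I₁ cos²(129° − 68°) = 0.9636 I₀ · cos²(61°) = 0.2265 I₀.
I₃ = I₂ cos²(157° − 129°) = 0.2265 I₀ · cos²(28°) = 0.1766 I₀.
Ratio = 0.1766 / 0.4804 = 0.3675.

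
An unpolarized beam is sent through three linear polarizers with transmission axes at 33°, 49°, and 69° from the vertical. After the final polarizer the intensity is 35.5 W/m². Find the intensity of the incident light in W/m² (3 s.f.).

Unpolarized light through the first polarizer → I₁ = ½ I₀, now polarized at 33°.
I₂ = I₁ cos²(49° − 33°) = 0.5 I₀ · cos²(16°) = 0.462 I₀.
I₃ = I₂ cos²(69° − 49°) = 0.462 I₀ · cos²(20°) = 0.408 I₀.
So 35.5 W/m² = 0.408 I₀, giving I₀ = 35.5/0.408 = 87.02 W/m².

I₀ ≈ 87.0 W/m²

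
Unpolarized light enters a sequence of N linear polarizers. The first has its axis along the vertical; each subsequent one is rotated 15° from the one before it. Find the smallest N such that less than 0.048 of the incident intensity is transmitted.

N = 35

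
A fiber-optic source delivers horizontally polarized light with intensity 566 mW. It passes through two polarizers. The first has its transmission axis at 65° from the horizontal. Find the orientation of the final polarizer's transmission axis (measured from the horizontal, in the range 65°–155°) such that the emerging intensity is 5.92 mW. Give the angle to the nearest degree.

I₁ = I₀ cos²(65° − 0°) = I₀ cos²(65°) = 0.1786 I₀.
Target fraction: 5.92 / 566 mW = 0.01046 of I₀.
Need I₂/I₀ = 0.01046, so cos²(θ − 65°) = 0.01046 / 0.1786 = 0.05856.
θ − 65° = arccos(√0.05856) = 76.0°, giving θ ≈ 65 + 76.0 = 141.0°.

θ ≈ 141°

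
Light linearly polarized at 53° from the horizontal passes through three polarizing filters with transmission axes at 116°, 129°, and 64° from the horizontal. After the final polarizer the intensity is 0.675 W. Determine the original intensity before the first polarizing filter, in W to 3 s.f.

I₀ ≈ 19.3 W

I₁ = I₀ cos²(116° − 53°) = I₀ cos²(63°) = 0.2061 I₀.
I₂ = I₁ cos²(129° − 116°) = 0.2061 I₀ · cos²(13°) = 0.1957 I₀.
I₃ = I₂ cos²(64° − 129°) = 0.1957 I₀ · cos²(65°) = 0.03495 I₀.
So 0.675 W = 0.03495 I₀, giving I₀ = 0.675/0.03495 = 19.31 W.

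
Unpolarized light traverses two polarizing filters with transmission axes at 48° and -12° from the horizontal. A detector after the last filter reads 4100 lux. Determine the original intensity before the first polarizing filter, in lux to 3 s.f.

Unpolarized light through the first polarizer → I₁ = ½ I₀, now polarized at 48°.
I₂ = I₁ cos²(-12° − 48°) = 0.5 I₀ · cos²(60°) = 0.125 I₀.
So 4100 lux = 0.125 I₀, giving I₀ = 4100/0.125 = 3.28e+04 lux.

I₀ ≈ 3.28e4 lux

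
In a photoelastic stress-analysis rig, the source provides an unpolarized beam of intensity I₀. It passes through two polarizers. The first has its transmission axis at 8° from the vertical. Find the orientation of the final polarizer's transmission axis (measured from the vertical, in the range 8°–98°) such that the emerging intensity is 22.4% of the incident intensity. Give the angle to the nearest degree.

Unpolarized light through the first polarizer → I₁ = ½ I₀, now polarized at 8°.
Need I₂/I₀ = 0.224, so cos²(θ − 8°) = 0.224 / 0.5 = 0.448.
θ − 8° = arccos(√0.448) = 48.0°, giving θ ≈ 8 + 48.0 = 56.0°.

θ ≈ 56°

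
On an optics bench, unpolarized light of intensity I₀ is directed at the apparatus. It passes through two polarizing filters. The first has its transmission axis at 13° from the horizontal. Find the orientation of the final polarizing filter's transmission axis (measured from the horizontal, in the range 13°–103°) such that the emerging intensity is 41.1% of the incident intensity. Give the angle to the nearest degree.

θ ≈ 38°

Unpolarized light through the first polarizer → I₁ = ½ I₀, now polarized at 13°.
Need I₂/I₀ = 0.411, so cos²(θ − 13°) = 0.411 / 0.5 = 0.822.
θ − 13° = arccos(√0.822) = 25.0°, giving θ ≈ 13 + 25.0 = 38.0°.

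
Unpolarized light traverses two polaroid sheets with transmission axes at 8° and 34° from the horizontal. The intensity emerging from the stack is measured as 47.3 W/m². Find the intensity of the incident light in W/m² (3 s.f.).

I₀ ≈ 117 W/m²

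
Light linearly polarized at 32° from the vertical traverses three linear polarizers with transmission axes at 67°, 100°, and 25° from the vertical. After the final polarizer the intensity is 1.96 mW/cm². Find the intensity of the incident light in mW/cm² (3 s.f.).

I₀ ≈ 62.0 mW/cm²

By Malus's law, I₁ = I₀ cos²(67° − 32°) = I₀ cos²(35°) = 0.671 I₀.
I₂ = I₁ cos²(100° − 67°) = 0.671 I₀ · cos²(33°) = 0.472 I₀.
I₃ = I₂ cos²(25° − 100°) = 0.472 I₀ · cos²(75°) = 0.03162 I₀.
So 1.96 mW/cm² = 0.03162 I₀, giving I₀ = 1.96/0.03162 = 61.99 mW/cm².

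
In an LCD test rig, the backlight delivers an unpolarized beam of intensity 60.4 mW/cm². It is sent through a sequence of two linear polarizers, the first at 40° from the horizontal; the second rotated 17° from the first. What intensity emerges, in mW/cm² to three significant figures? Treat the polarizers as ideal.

I ≈ 27.6 mW/cm²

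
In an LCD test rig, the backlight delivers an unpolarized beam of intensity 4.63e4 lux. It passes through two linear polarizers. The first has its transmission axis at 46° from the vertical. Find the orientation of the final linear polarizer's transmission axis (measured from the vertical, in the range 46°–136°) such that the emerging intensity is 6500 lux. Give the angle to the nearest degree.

θ ≈ 104°

Unpolarized light through the first polarizer → I₁ = ½ I₀, now polarized at 46°.
Target fraction: 6500 / 4.63e4 lux = 0.1404 of I₀.
Need I₂/I₀ = 0.1404, so cos²(θ − 46°) = 0.1404 / 0.5 = 0.2808.
θ − 46° = arccos(√0.2808) = 58.0°, giving θ ≈ 46 + 58.0 = 104.0°.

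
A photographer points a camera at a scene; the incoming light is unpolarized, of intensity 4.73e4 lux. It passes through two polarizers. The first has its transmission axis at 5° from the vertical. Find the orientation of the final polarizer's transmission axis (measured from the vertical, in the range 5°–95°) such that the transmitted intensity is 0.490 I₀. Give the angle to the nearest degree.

θ ≈ 13°

Unpolarized light through the first polarizer → I₁ = ½ I₀, now polarized at 5°.
Need I₂/I₀ = 0.49, so cos²(θ − 5°) = 0.49 / 0.5 = 0.98.
θ − 5° = arccos(√0.98) = 8.1°, giving θ ≈ 5 + 8.1 = 13.1°.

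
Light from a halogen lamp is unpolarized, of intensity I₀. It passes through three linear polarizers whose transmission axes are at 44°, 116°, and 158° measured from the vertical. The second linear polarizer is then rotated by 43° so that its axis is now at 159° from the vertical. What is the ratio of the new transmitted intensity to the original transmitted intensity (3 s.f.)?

I_new/I_old ≈ 3.39

Before rotation:
Unpolarized light through the first polarizer → I₁ = ½ I₀, now polarized at 44°.
I₂ = I₁ cos²(116° − 44°) = 0.5 I₀ · cos²(72°) = 0.04775 I₀.
I₃ = I₂ cos²(158° − 116°) = 0.04775 I₀ · cos²(42°) = 0.02637 I₀.
After rotation:
Unpolarized light through the first polarizer → I₁ = ½ I₀, now polarized at 44°.
Angle between axes 1 and 2: 65°. I₂ = 0.5 I₀ · cos²(65°) = 0.0893 I₀.
I₃ = I₂ cos²(158° − 159°) = 0.0893 I₀ · cos²(1°) = 0.08928 I₀.
Ratio = 0.08928 / 0.02637 = 3.386.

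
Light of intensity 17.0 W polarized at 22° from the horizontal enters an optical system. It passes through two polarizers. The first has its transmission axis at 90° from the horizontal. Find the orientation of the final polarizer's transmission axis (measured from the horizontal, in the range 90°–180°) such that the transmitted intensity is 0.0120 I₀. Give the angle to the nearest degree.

I₁ = I₀ cos²(90° − 22°) = I₀ cos²(68°) = 0.1403 I₀.
Need I₂/I₀ = 0.012, so cos²(θ − 90°) = 0.012 / 0.1403 = 0.08551.
θ − 90° = arccos(√0.08551) = 73.0°, giving θ ≈ 90 + 73.0 = 163.0°.

θ ≈ 163°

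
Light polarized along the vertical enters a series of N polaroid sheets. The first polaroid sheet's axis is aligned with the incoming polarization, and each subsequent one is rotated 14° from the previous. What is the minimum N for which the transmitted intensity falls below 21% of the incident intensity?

N = 27

First polarizer is aligned with the polarization: full transmission.
Each further stage multiplies by cos²(14°) = 0.9415.
After N polarizers: T = 0.9415^(N−1). Require T < 0.21 ⇒ N−1 > ln(0.21)/ln(0.9415) = 25.88, so N−1 ≥ 26 and N = 27.
Check: N=27 gives T = 0.2085 < 0.21; N=26 gives T = 0.2214.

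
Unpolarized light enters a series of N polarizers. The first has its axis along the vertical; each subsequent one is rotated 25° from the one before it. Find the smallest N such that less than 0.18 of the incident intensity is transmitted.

First polarizer halves the unpolarized light: factor 1/2.
Each further stage multiplies by cos²(25°) = 0.8214.
After N polarizers: T = 0.5·0.8214^(N−1). Require T < 0.18 ⇒ N−1 > ln(0.18/0.5)/ln(0.8214) = 5.19, so N−1 ≥ 6 and N = 7.
Check: N=7 gives T = 0.1536 < 0.18; N=6 gives T = 0.187.

N = 7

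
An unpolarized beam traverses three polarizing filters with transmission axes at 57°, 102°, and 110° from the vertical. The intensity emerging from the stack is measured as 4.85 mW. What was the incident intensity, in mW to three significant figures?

I₀ ≈ 19.8 mW

Unpolarized light through the first polarizer → I₁ = ½ I₀, now polarized at 57°.
I₂ = I₁ cos²(102° − 57°) = 0.5 I₀ · cos²(45°) = 0.25 I₀.
I₃ = I₂ cos²(110° − 102°) = 0.25 I₀ · cos²(8°) = 0.2452 I₀.
So 4.85 mW = 0.2452 I₀, giving I₀ = 4.85/0.2452 = 19.78 mW.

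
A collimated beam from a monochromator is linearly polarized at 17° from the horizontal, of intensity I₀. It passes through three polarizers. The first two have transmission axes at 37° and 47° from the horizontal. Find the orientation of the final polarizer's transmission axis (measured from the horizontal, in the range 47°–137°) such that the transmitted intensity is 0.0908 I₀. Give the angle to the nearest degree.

I₁ = I₀ cos²(37° − 17°) = I₀ cos²(20°) = 0.883 I₀.
I₂ = I₁ cos²(47° − 37°) = 0.883 I₀ · cos²(10°) = 0.8564 I₀.
Need I₃/I₀ = 0.0908, so cos²(θ − 47°) = 0.0908 / 0.8564 = 0.106.
θ − 47° = arccos(√0.106) = 71.0°, giving θ ≈ 47 + 71.0 = 118.0°.

θ ≈ 118°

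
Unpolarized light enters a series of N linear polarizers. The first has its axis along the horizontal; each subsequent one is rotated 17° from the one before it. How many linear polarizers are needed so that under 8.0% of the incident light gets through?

N = 22

First polarizer halves the unpolarized light: factor 1/2.
Each further stage multiplies by cos²(17°) = 0.9145.
After N polarizers: T = 0.5·0.9145^(N−1). Require T < 0.080 ⇒ N−1 > ln(0.080/0.5)/ln(0.9145) = 20.51, so N−1 ≥ 21 and N = 22.
Check: N=22 gives T = 0.07656 < 0.080; N=21 gives T = 0.08372.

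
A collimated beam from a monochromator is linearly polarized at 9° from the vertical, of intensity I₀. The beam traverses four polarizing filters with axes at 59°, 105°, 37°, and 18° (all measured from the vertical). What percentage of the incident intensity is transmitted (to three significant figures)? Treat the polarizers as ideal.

≈ 2.50%

By Malus's law, I₁ = I₀ cos²(59° − 9°) = I₀ cos²(50°) = 0.4132 I₀.
I₂ = I₁ cos²(105° − 59°) = 0.4132 I₀ · cos²(46°) = 0.1994 I₀.
I₃ = I₂ cos²(37° − 105°) = 0.1994 I₀ · cos²(68°) = 0.02798 I₀.
I₄ = I₃ cos²(18° − 37°) = 0.02798 I₀ · cos²(19°) = 0.02501 I₀.
That is 2.501% of the incident intensity.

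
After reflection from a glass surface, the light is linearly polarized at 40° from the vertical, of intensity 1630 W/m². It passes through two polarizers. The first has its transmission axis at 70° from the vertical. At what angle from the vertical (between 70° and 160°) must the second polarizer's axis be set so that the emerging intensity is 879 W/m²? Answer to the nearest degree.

By Malus's law, I₁ = I₀ cos²(70° − 40°) = I₀ cos²(30°) = 0.75 I₀.
Target fraction: 879 / 1630 W/m² = 0.5393 of I₀.
Need I₂/I₀ = 0.5393, so cos²(θ − 70°) = 0.5393 / 0.75 = 0.719.
θ − 70° = arccos(√0.719) = 32.0°, giving θ ≈ 70 + 32.0 = 102.0°.

θ ≈ 102°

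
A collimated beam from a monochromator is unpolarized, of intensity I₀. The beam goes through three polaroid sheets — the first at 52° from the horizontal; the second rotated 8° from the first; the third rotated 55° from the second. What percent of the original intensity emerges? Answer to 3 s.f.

≈ 16.1%

Unpolarized light through the first polarizer → I₁ = ½ I₀, now polarized at 52°.
I₂ = I₁ cos²(8°) = 0.5 · 0.9806 I₀ = 0.4903 I₀.
I₃ = I₂ cos²(55°) = 0.4903 · 0.329 I₀ = 0.1613 I₀.
That is 16.13% of the incident intensity.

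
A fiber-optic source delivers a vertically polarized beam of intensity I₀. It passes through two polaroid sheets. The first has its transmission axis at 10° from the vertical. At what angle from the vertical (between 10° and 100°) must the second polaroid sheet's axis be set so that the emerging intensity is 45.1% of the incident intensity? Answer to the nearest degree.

By Malus's law, I₁ = I₀ cos²(10° − 0°) = I₀ cos²(10°) = 0.9698 I₀.
Need I₂/I₀ = 0.451, so cos²(θ − 10°) = 0.451 / 0.9698 = 0.465.
θ − 10° = arccos(√0.465) = 47.0°, giving θ ≈ 10 + 47.0 = 57.0°.

θ ≈ 57°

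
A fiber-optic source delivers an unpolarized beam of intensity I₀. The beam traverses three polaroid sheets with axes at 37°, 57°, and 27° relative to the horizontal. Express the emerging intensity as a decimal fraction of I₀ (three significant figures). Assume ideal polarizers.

Unpolarized light through the first polarizer → I₁ = ½ I₀, now polarized at 37°.
I₂ = I₁ cos²(57° − 37°) = 0.5 I₀ · cos²(20°) = 0.4415 I₀.
I₃ = I₂ cos²(27° − 57°) = 0.4415 I₀ · cos²(30°) = 0.3311 I₀.
Transmitted fraction = 0.3311.

≈ 0.331 I₀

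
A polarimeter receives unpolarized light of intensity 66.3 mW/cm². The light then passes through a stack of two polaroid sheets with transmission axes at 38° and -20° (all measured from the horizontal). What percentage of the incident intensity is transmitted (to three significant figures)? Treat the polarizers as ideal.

Unpolarized light through the first polarizer → I₁ = 66.3 mW/cm²/2 = 33.15 mW/cm², polarized at 38°.
I₂ = I₁ · cos²(58°) = 33.15 · 0.2808 = 9.309 mW/cm².
That is 14.04% of the incident intensity.

≈ 14.0%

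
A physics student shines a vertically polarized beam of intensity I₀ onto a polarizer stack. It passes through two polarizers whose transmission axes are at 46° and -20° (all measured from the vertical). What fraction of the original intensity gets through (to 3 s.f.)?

≈ 0.0798 I₀

I₁ = I₀ cos²(46° − 0°) = I₀ cos²(46°) = 0.4826 I₀.
I₂ = I₁ cos²(-20° − 46°) = 0.4826 I₀ · cos²(66°) = 0.07983 I₀.
Transmitted fraction = 0.07983.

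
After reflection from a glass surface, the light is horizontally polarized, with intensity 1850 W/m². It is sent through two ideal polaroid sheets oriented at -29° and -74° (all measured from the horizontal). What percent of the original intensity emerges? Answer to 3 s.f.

I₁ = 1850 W/m² · cos²(29°) = 1415 W/m².
I₂ = I₁ · cos²(45°) = 1415 · 0.5 = 707.6 W/m².
That is 38.25% of the incident intensity.

≈ 38.2%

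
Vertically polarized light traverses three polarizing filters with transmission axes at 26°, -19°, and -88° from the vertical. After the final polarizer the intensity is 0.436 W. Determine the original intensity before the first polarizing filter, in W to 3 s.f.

I₀ ≈ 8.41 W

I₁ = I₀ cos²(26° − 0°) = I₀ cos²(26°) = 0.8078 I₀.
I₂ = I₁ cos²(-19° − 26°) = 0.8078 I₀ · cos²(45°) = 0.4039 I₀.
I₃ = I₂ cos²(-88° + 19°) = 0.4039 I₀ · cos²(69°) = 0.05187 I₀.
So 0.436 W = 0.05187 I₀, giving I₀ = 0.436/0.05187 = 8.405 W.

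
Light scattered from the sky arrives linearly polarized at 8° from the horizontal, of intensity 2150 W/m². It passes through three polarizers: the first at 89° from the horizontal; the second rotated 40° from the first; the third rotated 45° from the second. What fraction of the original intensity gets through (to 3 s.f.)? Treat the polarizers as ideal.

I₁ = 2150 W/m² · cos²(81°) = 52.61 W/m².
I₂ = I₁ · cos²(40°) = 52.61 · 0.5868 = 30.88 W/m².
I₃ = I₂ · cos²(45°) = 30.88 · 0.5 = 15.44 W/m².
Transmitted fraction = 0.00718.

I/I₀ ≈ 0.00718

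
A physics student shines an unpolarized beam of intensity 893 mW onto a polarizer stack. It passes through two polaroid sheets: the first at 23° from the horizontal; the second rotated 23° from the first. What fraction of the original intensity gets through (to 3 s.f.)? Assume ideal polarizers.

I/I₀ ≈ 0.424

Unpolarized light through the first polarizer → I₁ = 893 mW/2 = 446.5 mW, polarized at 23°.
I₂ = I₁ · cos²(23°) = 446.5 · 0.8473 = 378.3 mW.
Transmitted fraction = 0.4237.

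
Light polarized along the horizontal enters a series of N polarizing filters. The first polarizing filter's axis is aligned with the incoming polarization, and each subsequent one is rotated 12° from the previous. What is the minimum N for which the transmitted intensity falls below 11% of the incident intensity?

First polarizer is aligned with the polarization: full transmission.
Each further stage multiplies by cos²(12°) = 0.9568.
After N polarizers: T = 0.9568^(N−1). Require T < 0.11 ⇒ N−1 > ln(0.11)/ln(0.9568) = 49.95, so N−1 ≥ 50 and N = 51.
Check: N=51 gives T = 0.1098 < 0.11; N=50 gives T = 0.1147.

N = 51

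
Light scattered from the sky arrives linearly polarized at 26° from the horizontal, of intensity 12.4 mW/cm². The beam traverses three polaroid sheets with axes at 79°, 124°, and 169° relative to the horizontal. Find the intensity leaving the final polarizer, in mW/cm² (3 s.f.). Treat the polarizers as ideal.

I ≈ 1.12 mW/cm²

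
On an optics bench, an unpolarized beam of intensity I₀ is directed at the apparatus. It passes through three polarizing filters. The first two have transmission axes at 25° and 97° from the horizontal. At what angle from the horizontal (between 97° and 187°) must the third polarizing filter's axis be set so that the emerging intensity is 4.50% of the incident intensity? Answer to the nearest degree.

θ ≈ 111°

Unpolarized light through the first polarizer → I₁ = ½ I₀, now polarized at 25°.
I₂ = I₁ cos²(97° − 25°) = 0.5 I₀ · cos²(72°) = 0.04775 I₀.
Need I₃/I₀ = 0.045, so cos²(θ − 97°) = 0.045 / 0.04775 = 0.9425.
θ − 97° = arccos(√0.9425) = 13.9°, giving θ ≈ 97 + 13.9 = 110.9°.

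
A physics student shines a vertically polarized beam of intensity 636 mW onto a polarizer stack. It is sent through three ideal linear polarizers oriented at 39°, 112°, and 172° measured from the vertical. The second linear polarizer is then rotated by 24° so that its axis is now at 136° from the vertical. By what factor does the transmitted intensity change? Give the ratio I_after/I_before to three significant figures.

Before rotation:
By Malus's law, I₁ = I₀ cos²(39° − 0°) = I₀ cos²(39°) = 0.604 I₀.
I₂ = I₁ cos²(112° − 39°) = 0.604 I₀ · cos²(73°) = 0.05163 I₀.
I₃ = I₂ cos²(172° − 112°) = 0.05163 I₀ · cos²(60°) = 0.01291 I₀.
After rotation:
I₁ = I₀ cos²(39° − 0°) = I₀ cos²(39°) = 0.604 I₀.
Angle between axes 1 and 2: 83°. I₂ = 0.604 I₀ · cos²(83°) = 0.00897 I₀.
I₃ = I₂ cos²(172° − 136°) = 0.00897 I₀ · cos²(36°) = 0.005871 I₀.
Ratio = 0.005871 / 0.01291 = 0.4549.

I_new/I_old ≈ 0.455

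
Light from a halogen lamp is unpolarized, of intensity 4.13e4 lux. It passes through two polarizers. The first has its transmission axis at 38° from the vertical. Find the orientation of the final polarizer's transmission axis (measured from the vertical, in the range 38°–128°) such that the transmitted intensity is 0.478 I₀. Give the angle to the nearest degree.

θ ≈ 50°

Unpolarized light through the first polarizer → I₁ = ½ I₀, now polarized at 38°.
Need I₂/I₀ = 0.478, so cos²(θ − 38°) = 0.478 / 0.5 = 0.956.
θ − 38° = arccos(√0.956) = 12.1°, giving θ ≈ 38 + 12.1 = 50.1°.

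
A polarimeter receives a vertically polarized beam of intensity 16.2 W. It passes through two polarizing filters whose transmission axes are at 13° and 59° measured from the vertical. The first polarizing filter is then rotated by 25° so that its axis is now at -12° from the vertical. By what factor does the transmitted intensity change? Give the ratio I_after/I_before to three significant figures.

I_new/I_old ≈ 0.221

Before rotation:
By Malus's law, I₁ = I₀ cos²(13° − 0°) = I₀ cos²(13°) = 0.9494 I₀.
I₂ = I₁ cos²(59° − 13°) = 0.9494 I₀ · cos²(46°) = 0.4581 I₀.
After rotation:
I₁ = I₀ cos²(-12° − 0°) = I₀ cos²(12°) = 0.9568 I₀.
I₂ = I₁ cos²(59° + 12°) = 0.9568 I₀ · cos²(71°) = 0.1014 I₀.
Ratio = 0.1014 / 0.4581 = 0.2214.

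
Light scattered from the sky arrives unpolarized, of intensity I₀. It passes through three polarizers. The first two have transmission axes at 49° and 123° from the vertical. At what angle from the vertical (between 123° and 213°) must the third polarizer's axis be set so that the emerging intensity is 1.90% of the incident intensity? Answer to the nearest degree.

Unpolarized light through the first polarizer → I₁ = ½ I₀, now polarized at 49°.
I₂ = I₁ cos²(123° − 49°) = 0.5 I₀ · cos²(74°) = 0.03799 I₀.
Need I₃/I₀ = 0.019, so cos²(θ − 123°) = 0.019 / 0.03799 = 0.5002.
θ − 123° = arccos(√0.5002) = 45.0°, giving θ ≈ 123 + 45.0 = 168.0°.

θ ≈ 168°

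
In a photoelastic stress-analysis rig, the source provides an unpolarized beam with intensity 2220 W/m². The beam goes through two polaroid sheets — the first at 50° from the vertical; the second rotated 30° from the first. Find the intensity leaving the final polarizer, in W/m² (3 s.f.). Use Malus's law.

I ≈ 833 W/m²

Unpolarized light through the first polarizer → I₁ = 2220 W/m²/2 = 1110 W/m², polarized at 50°.
I₂ = I₁ · cos²(30°) = 1110 · 0.75 = 832.5 W/m².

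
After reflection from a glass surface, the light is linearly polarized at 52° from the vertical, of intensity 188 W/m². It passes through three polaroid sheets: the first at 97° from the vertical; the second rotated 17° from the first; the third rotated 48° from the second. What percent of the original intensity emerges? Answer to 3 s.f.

≈ 20.5%

I₁ = 188 W/m² · cos²(45°) = 94 W/m².
I₂ = I₁ · cos²(17°) = 94 · 0.9145 = 85.96 W/m².
I₃ = I₂ · cos²(48°) = 85.96 · 0.4477 = 38.49 W/m².
That is 20.47% of the incident intensity.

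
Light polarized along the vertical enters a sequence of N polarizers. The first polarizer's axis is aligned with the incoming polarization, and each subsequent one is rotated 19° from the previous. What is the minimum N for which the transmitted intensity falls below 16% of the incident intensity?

N = 18

First polarizer is aligned with the polarization: full transmission.
Each further stage multiplies by cos²(19°) = 0.894.
After N polarizers: T = 0.894^(N−1). Require T < 0.16 ⇒ N−1 > ln(0.16)/ln(0.894) = 16.36, so N−1 ≥ 17 and N = 18.
Check: N=18 gives T = 0.1489 < 0.16; N=17 gives T = 0.1665.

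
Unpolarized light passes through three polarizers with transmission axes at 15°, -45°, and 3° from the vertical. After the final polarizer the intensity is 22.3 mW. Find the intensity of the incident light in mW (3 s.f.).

I₀ ≈ 398 mW

Unpolarized light through the first polarizer → I₁ = ½ I₀, now polarized at 15°.
I₂ = I₁ cos²(-45° − 15°) = 0.5 I₀ · cos²(60°) = 0.125 I₀.
I₃ = I₂ cos²(3° + 45°) = 0.125 I₀ · cos²(48°) = 0.05597 I₀.
So 22.3 mW = 0.05597 I₀, giving I₀ = 22.3/0.05597 = 398.4 mW.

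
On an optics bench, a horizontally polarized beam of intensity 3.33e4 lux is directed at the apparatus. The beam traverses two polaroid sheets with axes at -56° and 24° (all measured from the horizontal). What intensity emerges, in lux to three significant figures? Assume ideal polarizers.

By Malus's law, I₁ = 3.33e4 lux · cos²(56°) = 1.041e+04 lux.
I₂ = I₁ · cos²(80°) = 1.041e+04 · 0.03015 = 314 lux.

I ≈ 314 lux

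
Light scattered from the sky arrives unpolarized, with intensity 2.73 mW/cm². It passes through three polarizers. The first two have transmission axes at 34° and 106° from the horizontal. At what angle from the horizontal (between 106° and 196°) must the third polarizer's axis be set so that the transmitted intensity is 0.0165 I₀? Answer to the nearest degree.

Unpolarized light through the first polarizer → I₁ = ½ I₀, now polarized at 34°.
I₂ = I₁ cos²(106° − 34°) = 0.5 I₀ · cos²(72°) = 0.04775 I₀.
Need I₃/I₀ = 0.0165, so cos²(θ − 106°) = 0.0165 / 0.04775 = 0.3456.
θ − 106° = arccos(√0.3456) = 54.0°, giving θ ≈ 106 + 54.0 = 160.0°.

θ ≈ 160°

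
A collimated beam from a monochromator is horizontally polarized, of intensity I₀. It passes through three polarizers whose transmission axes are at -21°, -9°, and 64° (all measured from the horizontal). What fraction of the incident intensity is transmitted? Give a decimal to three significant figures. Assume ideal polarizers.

I₁ = I₀ cos²(-21° − 0°) = I₀ cos²(21°) = 0.8716 I₀.
I₂ = I₁ cos²(-9° + 21°) = 0.8716 I₀ · cos²(12°) = 0.8339 I₀.
I₃ = I₂ cos²(64° + 9°) = 0.8339 I₀ · cos²(73°) = 0.07128 I₀.
Transmitted fraction = 0.07128.

≈ 0.0713 I₀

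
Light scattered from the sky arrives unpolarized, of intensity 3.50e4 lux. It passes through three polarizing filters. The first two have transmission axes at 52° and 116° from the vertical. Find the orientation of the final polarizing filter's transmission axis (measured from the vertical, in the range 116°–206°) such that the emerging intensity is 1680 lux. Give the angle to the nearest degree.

θ ≈ 161°

Unpolarized light through the first polarizer → I₁ = ½ I₀, now polarized at 52°.
I₂ = I₁ cos²(116° − 52°) = 0.5 I₀ · cos²(64°) = 0.09608 I₀.
Target fraction: 1680 / 3.50e4 lux = 0.048 of I₀.
Need I₃/I₀ = 0.048, so cos²(θ − 116°) = 0.048 / 0.09608 = 0.4996.
θ − 116° = arccos(√0.4996) = 45.0°, giving θ ≈ 116 + 45.0 = 161.0°.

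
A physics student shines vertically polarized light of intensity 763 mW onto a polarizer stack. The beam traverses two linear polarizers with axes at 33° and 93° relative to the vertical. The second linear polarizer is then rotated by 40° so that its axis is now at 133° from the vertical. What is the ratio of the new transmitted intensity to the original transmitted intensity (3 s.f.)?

I_new/I_old ≈ 0.121

Before rotation:
I₁ = I₀ cos²(33° − 0°) = I₀ cos²(33°) = 0.7034 I₀.
I₂ = I₁ cos²(93° − 33°) = 0.7034 I₀ · cos²(60°) = 0.1758 I₀.
After rotation:
I₁ = I₀ cos²(33° − 0°) = I₀ cos²(33°) = 0.7034 I₀.
Angle between axes 1 and 2: 80°. I₂ = 0.7034 I₀ · cos²(80°) = 0.02121 I₀.
Ratio = 0.02121 / 0.1758 = 0.1206.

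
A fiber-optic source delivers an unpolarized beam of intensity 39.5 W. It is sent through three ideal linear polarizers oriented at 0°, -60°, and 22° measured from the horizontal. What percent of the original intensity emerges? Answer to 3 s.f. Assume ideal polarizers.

Unpolarized light through the first polarizer → I₁ = 39.5 W/2 = 19.75 W, polarized at 0°.
I₂ = I₁ · cos²(60°) = 19.75 · 0.25 = 4.938 W.
I₃ = I₂ · cos²(82°) = 4.938 · 0.01937 = 0.09564 W.
That is 0.2421% of the incident intensity.

≈ 0.242%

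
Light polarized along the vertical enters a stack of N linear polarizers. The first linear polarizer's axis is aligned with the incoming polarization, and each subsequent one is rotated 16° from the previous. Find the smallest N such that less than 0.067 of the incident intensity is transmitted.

N = 36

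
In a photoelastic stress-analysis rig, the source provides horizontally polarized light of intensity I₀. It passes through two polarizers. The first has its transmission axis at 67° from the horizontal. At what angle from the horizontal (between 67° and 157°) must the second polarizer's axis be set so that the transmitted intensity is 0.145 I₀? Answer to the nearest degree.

By Malus's law, I₁ = I₀ cos²(67° − 0°) = I₀ cos²(67°) = 0.1527 I₀.
Need I₂/I₀ = 0.145, so cos²(θ − 67°) = 0.145 / 0.1527 = 0.9498.
θ − 67° = arccos(√0.9498) = 13.0°, giving θ ≈ 67 + 13.0 = 80.0°.

θ ≈ 80°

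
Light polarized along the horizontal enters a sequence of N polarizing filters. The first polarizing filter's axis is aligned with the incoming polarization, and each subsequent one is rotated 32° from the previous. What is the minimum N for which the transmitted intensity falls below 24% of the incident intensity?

N = 6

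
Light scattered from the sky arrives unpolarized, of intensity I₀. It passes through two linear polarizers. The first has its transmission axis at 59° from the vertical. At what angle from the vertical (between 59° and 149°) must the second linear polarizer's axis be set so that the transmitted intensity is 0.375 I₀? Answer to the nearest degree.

Unpolarized light through the first polarizer → I₁ = ½ I₀, now polarized at 59°.
Need I₂/I₀ = 0.375, so cos²(θ − 59°) = 0.375 / 0.5 = 0.75.
θ − 59° = arccos(√0.75) = 30.0°, giving θ ≈ 59 + 30.0 = 89.0°.

θ ≈ 89°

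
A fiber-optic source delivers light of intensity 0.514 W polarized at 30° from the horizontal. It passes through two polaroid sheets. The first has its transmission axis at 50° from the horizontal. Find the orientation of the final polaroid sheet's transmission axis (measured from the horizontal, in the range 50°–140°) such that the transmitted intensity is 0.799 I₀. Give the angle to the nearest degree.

I₁ = I₀ cos²(50° − 30°) = I₀ cos²(20°) = 0.883 I₀.
Need I₂/I₀ = 0.799, so cos²(θ − 50°) = 0.799 / 0.883 = 0.9048.
θ − 50° = arccos(√0.9048) = 18.0°, giving θ ≈ 50 + 18.0 = 68.0°.

θ ≈ 68°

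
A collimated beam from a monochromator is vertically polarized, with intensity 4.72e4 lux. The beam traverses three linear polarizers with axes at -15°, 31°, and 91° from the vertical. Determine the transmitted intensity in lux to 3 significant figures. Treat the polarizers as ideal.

I ≈ 5310 lux

By Malus's law, I₁ = 4.72e4 lux · cos²(15°) = 4.404e+04 lux.
I₂ = I₁ · cos²(46°) = 4.404e+04 · 0.4826 = 2.125e+04 lux.
I₃ = I₂ · cos²(60°) = 2.125e+04 · 0.25 = 5313 lux.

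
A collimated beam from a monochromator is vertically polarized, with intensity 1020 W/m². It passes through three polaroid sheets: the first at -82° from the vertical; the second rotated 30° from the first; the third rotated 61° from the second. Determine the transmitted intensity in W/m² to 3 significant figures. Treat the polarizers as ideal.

I₁ = 1020 W/m² · cos²(82°) = 19.76 W/m².
I₂ = I₁ · cos²(30°) = 19.76 · 0.75 = 14.82 W/m².
I₃ = I₂ · cos²(61°) = 14.82 · 0.235 = 3.483 W/m².

I ≈ 3.48 W/m²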